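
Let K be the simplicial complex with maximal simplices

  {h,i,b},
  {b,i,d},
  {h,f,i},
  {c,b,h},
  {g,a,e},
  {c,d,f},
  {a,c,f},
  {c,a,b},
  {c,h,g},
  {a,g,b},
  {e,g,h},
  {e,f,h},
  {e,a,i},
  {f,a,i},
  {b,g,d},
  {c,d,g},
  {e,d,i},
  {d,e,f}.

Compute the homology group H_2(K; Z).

H_2 ≅ 0.

We work with the vertex ordering a < b < c < d < e < f < g < h < i. The simplices of K, each written with vertices in increasing order, are:

  0-simplices (9): a, b, c, d, e, f, g, h, i
  1-simplices (27): ab, ac, ae, af, ag, ai, bc, bd, bg, bh, bi, cd, cf, cg, ch, de, df, dg, di, ef, eg, eh, ei, fh, fi, gh, hi
  2-simplices (18): abc, abg, acf, aeg, aei, afi, bch, bdg, bdi, bhi, cdf, cdg, cgh, def, dei, efh, egh, fhi

giving chain groups C_0 ≅ Z^9, C_1 ≅ Z^27, C_2 ≅ Z^18.

The boundary map ∂_1: C_1 → C_0 is given by ∂[p,q] = [q] − [p]. For instance
  ∂ef = f − e.
This gives a 9×27 integer matrix of rank 8; reducing to Smith normal form yields diagonal entries (1,1,1,1,1,1,1,1).

The boundary map ∂_2: C_2 → C_1 sends each 2-simplex [p,q,r] to [q,r] − [p,r] + [p,q]. For instance
  ∂def = ef − df + de,
  ∂cdg = dg − cg + cd.
The 27×18 boundary matrix has rank 18 and Smith normal form diag(1,1,1,1,1,1,1,1,1,1,1,1,1,1,1,1,1,2).

Computing H_k = (kernel of ∂_k) / (image of ∂_{k+1}):

  H_2: rank ker ∂_2 − rank ∂_3 = (18 − 18) − 0 = 0, and there is no ∂_3, so H_2 = 0.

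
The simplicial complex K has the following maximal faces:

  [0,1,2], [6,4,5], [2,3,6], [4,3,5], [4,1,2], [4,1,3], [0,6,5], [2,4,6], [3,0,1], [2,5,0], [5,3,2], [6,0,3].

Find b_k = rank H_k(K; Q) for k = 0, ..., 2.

Fix the vertex order 0 < 1 < 2 < 3 < 4 < 5 < 6 and write every simplex with vertices in increasing order. Then dim K = 2 and the simplices of K are:

  0-simplices (7): [0], [1], [2], [3], [4], [5], [6]
  1-simplices (18): [0,1], [0,2], [0,3], [0,5], [0,6], [1,2], [1,3], [1,4], [2,3], [2,4], [2,5], [2,6], [3,4], [3,5], [3,6], [4,5], [4,6], [5,6]
  2-simplices (12): [0,1,2], [0,1,3], [0,2,5], [0,3,6], [0,5,6], [1,2,4], [1,3,4], [2,3,5], [2,3,6], [2,4,6], [3,4,5], [4,5,6]

Hence C_0 ≅ Z^7, C_1 ≅ Z^18, C_2 ≅ Z^12.

Boundary ∂_1: C_1 → C_0 maps an edge to its endpoints' difference, ∂[p,q] = q − p.
This gives a 7×18 integer matrix of rank 6; reducing to Smith normal form yields diagonal entries (1,1,1,1,1,1).

Boundary ∂_2: C_2 → C_1 acts by ∂[p,q,r] = [q,r] − [p,r] + [p,q]. For instance
  ∂[0,3,6] = [3,6] − [0,6] + [0,3],
  ∂[1,3,4] = [3,4] − [1,4] + [1,3].
This gives a 18×12 integer matrix of rank 12; reducing to Smith normal form yields diagonal entries (1,1,1,1,1,1,1,1,1,1,1,2).

Computing H_k = (kernel of ∂_k) / (image of ∂_{k+1}):

  H_0: rank C_0 − rank ∂_1 = 7 − 6 = 1, and the invariant factors of ∂_1 are all 1, so H_0 ≅ Z.
  H_1: rank ker ∂_1 − rank ∂_2 = (18 − 6) − 12 = 0, and ∂_2 has invariant factor 2 > 1, so H_1 ≅ Z/2Z.
  H_2: rank ker ∂_2 − rank ∂_3 = (12 − 12) − 0 = 0, and there is no ∂_3, so H_2 ≅ 0.

Hence the Betti numbers are b_0 = 1, b_1 = 0, b_2 = 0.

b_0 = 1, b_1 = 0, b_2 = 0.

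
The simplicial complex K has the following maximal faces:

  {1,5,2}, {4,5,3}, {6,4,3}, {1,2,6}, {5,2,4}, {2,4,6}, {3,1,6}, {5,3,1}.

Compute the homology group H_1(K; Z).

H_1 ≅ 0.

Order the vertices as 1 < 2 < 3 < 4 < 5 < 6. Listing each simplex with vertices in this order, K has dimension 2 with simplices:

  0-simplices (6): [1], [2], [3], [4], [5], [6]
  1-simplices (12): [1,2], [1,3], [1,5], [1,6], [2,4], [2,5], [2,6], [3,4], [3,5], [3,6], [4,5], [4,6]
  2-simplices (8): [1,2,5], [1,2,6], [1,3,5], [1,3,6], [2,4,5], [2,4,6], [3,4,5], [3,4,6]

giving chain groups C_0 ≅ Z^6, C_1 ≅ Z^12, C_2 ≅ Z^8.

The boundary map ∂_1: C_1 → C_0 sends each edge [p,q] (with p < q) to q − p. For instance
  ∂[2,5] = [5] − [2].
This gives a 6×12 integer matrix of rank 5; reducing to Smith normal form yields diagonal entries (1,1,1,1,1).

Boundary ∂_2: C_2 → C_1 maps a triangle to the signed sum of its edges. For instance
  ∂[3,4,5] = [4,5] − [3,5] + [3,4],
  ∂[2,4,5] = [4,5] − [2,5] + [2,4].
The 12×8 boundary matrix has rank 7 and Smith normal form diag(1,1,1,1,1,1,1).

Computing H_k = (kernel of ∂_k) / (image of ∂_{k+1}):

  H_1: rank ker ∂_1 − rank ∂_2 = (12 − 5) − 7 = 0, and the invariant factors of ∂_2 are all 1, so H_1 = 0.

(K is a triangulation of the 2-sphere S^2.)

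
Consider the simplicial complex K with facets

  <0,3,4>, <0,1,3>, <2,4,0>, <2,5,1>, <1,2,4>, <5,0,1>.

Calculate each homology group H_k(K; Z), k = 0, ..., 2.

Order the vertices as 0 < 1 < 2 < 3 < 4 < 5. Listing each simplex with vertices in this order, K has dimension 2 with simplices:

  0-simplices (6): [0], [1], [2], [3], [4], [5]
  1-simplices (12): [0,1], [0,2], [0,3], [0,4], [0,5], [1,2], [1,3], [1,4], [1,5], [2,4], [2,5], [3,4]
  2-simplices (6): [0,1,3], [0,1,5], [0,2,4], [0,3,4], [1,2,4], [1,2,5]

Hence C_0 ≅ Z^6, C_1 ≅ Z^12, C_2 ≅ Z^6.

The boundary map ∂_1: C_1 → C_0 is given by ∂[p,q] = [q] − [p]. For instance
  ∂[1,2] = [2] − [1].
As a 6×12 matrix over Z this has rank 5, with invariant factors (1,1,1,1,1).

The boundary map ∂_2: C_2 → C_1 sends each 2-simplex [p,q,r] to [q,r] − [p,r] + [p,q]. For instance
  ∂[0,3,4] = [3,4] − [0,4] + [0,3],
  ∂[0,2,4] = [2,4] − [0,4] + [0,2].
The 12×6 boundary matrix has rank 6 and Smith normal form diag(1,1,1,1,1,1).

Reading off H_k = ker ∂_k / im ∂_{k+1}:

  H_0: rank C_0 − rank ∂_1 = 6 − 5 = 1, and the invariant factors of ∂_1 are all 1, so H_0 ≅ Z.
  H_1: rank ker ∂_1 − rank ∂_2 = (12 − 5) − 6 = 1, and the invariant factors of ∂_2 are all 1, so H_1 ≅ Z.
  H_2: rank ker ∂_2 − rank ∂_3 = (6 − 6) − 0 = 0, and there is no ∂_3, so H_2 ≅ 0.

As a check, the Euler characteristic is 6 − 12 + 6 = 0, which agrees with 1 − 1 + 0 = 0.

H_0 = Z,  H_1 = Z,  H_2 = 0.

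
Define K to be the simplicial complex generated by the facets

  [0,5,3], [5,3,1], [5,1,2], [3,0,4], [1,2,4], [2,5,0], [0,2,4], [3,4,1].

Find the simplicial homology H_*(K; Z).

H_0 ≅ Z,  H_1 = 0,  H_2 ≅ Z.

Fix the vertex order 0 < 1 < 2 < 3 < 4 < 5 and write every simplex with vertices in increasing order. Then dim K = 2 and the simplices of K are:

  0-simplices (6): [0], [1], [2], [3], [4], [5]
  1-simplices (12): [0,2], [0,3], [0,4], [0,5], [1,2], [1,3], [1,4], [1,5], [2,4], [2,5], [3,4], [3,5]
  2-simplices (8): [0,2,4], [0,2,5], [0,3,4], [0,3,5], [1,2,4], [1,2,5], [1,3,4], [1,3,5]

Hence C_0 ≅ Z^6, C_1 ≅ Z^12, C_2 ≅ Z^8.

∂_1: C_1 → C_0 sends each edge [p,q] (with p < q) to q − p. For instance
  ∂[1,2] = [2] − [1].
As a 6×12 matrix over Z this has rank 5, with invariant factors (1,1,1,1,1).

∂_2: C_2 → C_1 maps a triangle to the signed sum of its edges. For instance
  ∂[1,2,5] = [2,5] − [1,5] + [1,2],
  ∂[1,2,4] = [2,4] − [1,4] + [1,2].
This gives a 12×8 integer matrix of rank 7; reducing to Smith normal form yields diagonal entries (1,1,1,1,1,1,1).

Now H_k = ker ∂_k / im ∂_{k+1}, so:

  H_0: rank C_0 − rank ∂_1 = 6 − 5 = 1, and the invariant factors of ∂_1 are all 1, so H_0 ≅ Z.
  H_1: rank ker ∂_1 − rank ∂_2 = (12 − 5) − 7 = 0, and the invariant factors of ∂_2 are all 1, so H_1 ≅ 0.
  H_2: rank ker ∂_2 − rank ∂_3 = (8 − 7) − 0 = 1, and there is no ∂_3, so H_2 ≅ Z.

As a check, the Euler characteristic is 6 − 12 + 8 = 2, which agrees with 1 − 0 + 1 = 2.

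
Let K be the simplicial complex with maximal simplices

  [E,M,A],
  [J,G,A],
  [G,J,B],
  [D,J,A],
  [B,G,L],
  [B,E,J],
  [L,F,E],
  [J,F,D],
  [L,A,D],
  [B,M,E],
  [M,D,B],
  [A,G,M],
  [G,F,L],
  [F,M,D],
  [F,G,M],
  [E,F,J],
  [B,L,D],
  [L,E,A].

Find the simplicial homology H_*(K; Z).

Order the vertices as A < B < D < E < F < G < J < L < M. Listing each simplex with vertices in this order, K has dimension 2 with simplices:

  0-simplices (9): A, B, D, E, F, G, J, L, M
  1-simplices (27): AD, AE, AG, AJ, AL, AM, BD, BE, BG, BJ, BL, BM, DF, DJ, DL, DM, EF, EJ, EL, EM, FG, FJ, FL, FM, GJ, GL, GM
  2-simplices (18): ADJ, ADL, AEL, AEM, AGJ, AGM, BDL, BDM, BEJ, BEM, BGJ, BGL, DFJ, DFM, EFJ, EFL, FGL, FGM

giving chain groups C_0 ≅ Z^9, C_1 ≅ Z^27, C_2 ≅ Z^18.

Boundary ∂_1: C_1 → C_0 is given by ∂[p,q] = [q] − [p].
As a 9×27 matrix over Z this has rank 8, with invariant factors (1,1,1,1,1,1,1,1).

The boundary map ∂_2: C_2 → C_1 acts by ∂[p,q,r] = [q,r] − [p,r] + [p,q]. For instance
  ∂BEJ = EJ − BJ + BE,
  ∂DFM = FM − DM + DF.
The resulting 27×18 matrix has rank 17, and its Smith normal form has invariant factors (1,1,1,1,1,1,1,1,1,1,1,1,1,1,1,1,1).

Now H_k = ker ∂_k / im ∂_{k+1}, so:

  H_0: rank C_0 − rank ∂_1 = 9 − 8 = 1, and the invariant factors of ∂_1 are all 1, so H_0 ≅ Z.
  H_1: rank ker ∂_1 − rank ∂_2 = (27 − 8) − 17 = 2, and the invariant factors of ∂_2 are all 1, so H_1 ≅ Z^2.
  H_2: rank ker ∂_2 − rank ∂_3 = (18 − 17) − 0 = 1, and there is no ∂_3, so H_2 ≅ Z.

H_0 = Z,  H_1 = Z^2,  H_2 = Z.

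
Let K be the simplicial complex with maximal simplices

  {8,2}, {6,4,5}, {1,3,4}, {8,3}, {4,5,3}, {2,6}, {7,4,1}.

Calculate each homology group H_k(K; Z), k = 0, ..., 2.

H_0 ≅ Z,  H_1 ≅ Z,  H_2 = 0.

Order the vertices as 1 < 2 < 3 < 4 < 5 < 6 < 7 < 8. Listing each simplex with vertices in this order, K has dimension 2 with simplices:

  0-simplices (8): [1], [2], [3], [4], [5], [6], [7], [8]
  1-simplices (12): [1,3], [1,4], [1,7], [2,6], [2,8], [3,4], [3,5], [3,8], [4,5], [4,6], [4,7], [5,6]
  2-simplices (4): [1,3,4], [1,4,7], [3,4,5], [4,5,6]

Hence C_0 ≅ Z^8, C_1 ≅ Z^12, C_2 ≅ Z^4.

∂_1: C_1 → C_0 maps an edge to its endpoints' difference, ∂[p,q] = q − p. For instance
  ∂[5,6] = [6] − [5].
As a 8×12 matrix over Z this has rank 7, with invariant factors (1,1,1,1,1,1,1).

∂_2: C_2 → C_1 maps a triangle to the signed sum of its edges. For instance
  ∂[3,4,5] = [4,5] − [3,5] + [3,4],
  ∂[1,3,4] = [3,4] − [1,4] + [1,3].
The 12×4 boundary matrix has rank 4 and Smith normal form diag(1,1,1,1).

From H_k ≅ ker(∂_k) / im(∂_{k+1}) we obtain:

  H_0: rank C_0 − rank ∂_1 = 8 − 7 = 1, and the invariant factors of ∂_1 are all 1, so H_0 ≅ Z.
  H_1: rank ker ∂_1 − rank ∂_2 = (12 − 7) − 4 = 1, and the invariant factors of ∂_2 are all 1, so H_1 ≅ Z.
  H_2: rank ker ∂_2 − rank ∂_3 = (4 − 4) − 0 = 0, and there is no ∂_3, so H_2 ≅ 0.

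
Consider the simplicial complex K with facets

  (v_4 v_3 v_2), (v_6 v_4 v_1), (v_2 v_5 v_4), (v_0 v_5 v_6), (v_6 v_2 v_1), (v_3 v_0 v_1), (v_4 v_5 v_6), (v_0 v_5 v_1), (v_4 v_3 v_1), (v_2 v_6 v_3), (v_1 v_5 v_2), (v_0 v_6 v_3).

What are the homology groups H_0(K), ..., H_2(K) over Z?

Take the total order v_0 < v_1 < v_2 < v_3 < v_4 < v_5 < v_6 on the vertex set. Then K (dimension 2) consists of the simplices:

  0-simplices (7): [v_0], [v_1], [v_2], [v_3], [v_4], [v_5], [v_6]
  1-simplices (18): (18 of them)
  2-simplices (12): (12 of them)

so the chain groups are C_0 ≅ Z^7, C_1 ≅ Z^18, C_2 ≅ Z^12.

The boundary map ∂_1: C_1 → C_0 maps an edge to its endpoints' difference, ∂[p,q] = q − p. For instance
  ∂[v_5,v_6] = [v_6] − [v_5].
The 7×18 boundary matrix has rank 6 and Smith normal form diag(1,1,1,1,1,1).

The boundary map ∂_2: C_2 → C_1 sends each 2-simplex [p,q,r] to [q,r] − [p,r] + [p,q]. For instance
  ∂[v_0,v_5,v_6] = [v_5,v_6] − [v_0,v_6] + [v_0,v_5],
  ∂[v_0,v_3,v_6] = [v_3,v_6] − [v_0,v_6] + [v_0,v_3].
The resulting 18×12 matrix has rank 12, and its Smith normal form has invariant factors (1,1,1,1,1,1,1,1,1,1,1,2).

Now H_k = ker ∂_k / im ∂_{k+1}, so:

  H_0: rank C_0 − rank ∂_1 = 7 − 6 = 1, and the invariant factors of ∂_1 are all 1, so H_0 = Z.
  H_1: rank ker ∂_1 − rank ∂_2 = (18 − 6) − 12 = 0, and ∂_2 has invariant factor 2 > 1, so H_1 = Z/2Z.
  H_2: rank ker ∂_2 − rank ∂_3 = (12 − 12) − 0 = 0, and there is no ∂_3, so H_2 = 0.

As a check, the Euler characteristic is 7 − 18 + 12 = 1, which agrees with 1 − 0 + 0 = 1.

H_0 = Z,  H_1 = Z/2Z,  H_2 = 0.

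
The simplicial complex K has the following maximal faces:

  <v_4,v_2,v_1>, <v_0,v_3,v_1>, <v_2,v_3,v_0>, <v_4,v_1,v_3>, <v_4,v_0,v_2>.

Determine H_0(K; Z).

H_0 ≅ Z.

Order the vertices as v_0 < v_1 < v_2 < v_3 < v_4. Listing each simplex with vertices in this order, K has dimension 2 with simplices:

  0-simplices (5): [v_0], [v_1], [v_2], [v_3], [v_4]
  1-simplices (10): [v_0,v_1], [v_0,v_2], [v_0,v_3], [v_0,v_4], [v_1,v_2], [v_1,v_3], [v_1,v_4], [v_2,v_3], [v_2,v_4], [v_3,v_4]
  2-simplices (5): [v_0,v_1,v_3], [v_0,v_2,v_3], [v_0,v_2,v_4], [v_1,v_2,v_4], [v_1,v_3,v_4]

Hence C_0 ≅ Z^5, C_1 ≅ Z^10, C_2 ≅ Z^5.

Boundary ∂_1: C_1 → C_0 is given by ∂[p,q] = [q] − [p]. For instance
  ∂[v_3,v_4] = [v_4] − [v_3].
As a 5×10 matrix over Z this has rank 4, with invariant factors (1,1,1,1).

Boundary ∂_2: C_2 → C_1 acts by ∂[p,q,r] = [q,r] − [p,r] + [p,q]. For instance
  ∂[v_0,v_2,v_4] = [v_2,v_4] − [v_0,v_4] + [v_0,v_2],
  ∂[v_0,v_1,v_3] = [v_1,v_3] − [v_0,v_3] + [v_0,v_1].
As a 10×5 matrix over Z this has rank 5, with invariant factors (1,1,1,1,1).

Now H_k = ker ∂_k / im ∂_{k+1}, so:

  H_0: rank C_0 − rank ∂_1 = 5 − 4 = 1, and the invariant factors of ∂_1 are all 1, so H_0 = Z.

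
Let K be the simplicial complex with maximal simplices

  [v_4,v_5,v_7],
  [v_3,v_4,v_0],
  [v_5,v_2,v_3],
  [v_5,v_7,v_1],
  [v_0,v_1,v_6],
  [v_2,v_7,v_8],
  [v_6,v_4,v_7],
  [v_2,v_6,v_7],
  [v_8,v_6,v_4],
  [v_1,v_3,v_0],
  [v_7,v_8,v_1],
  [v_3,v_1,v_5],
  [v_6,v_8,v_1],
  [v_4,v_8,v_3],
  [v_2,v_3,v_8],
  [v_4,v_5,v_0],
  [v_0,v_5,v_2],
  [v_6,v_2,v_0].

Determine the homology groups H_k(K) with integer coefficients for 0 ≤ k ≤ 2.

Fix the vertex order v_0 < v_1 < v_2 < v_3 < v_4 < v_5 < v_6 < v_7 < v_8 and write every simplex with vertices in increasing order. Then dim K = 2 and the simplices of K are:

  0-simplices (9): [v_0], [v_1], [v_2], [v_3], [v_4], [v_5], [v_6], [v_7], [v_8]
  1-simplices (27): (27 of them)
  2-simplices (18): (18 of them)

Hence C_0 ≅ Z^9, C_1 ≅ Z^27, C_2 ≅ Z^18.

The boundary map ∂_1: C_1 → C_0 maps an edge to its endpoints' difference, ∂[p,q] = q − p. For instance
  ∂[v_3,v_5] = [v_5] − [v_3].
The resulting 9×27 matrix has rank 8, and its Smith normal form has invariant factors (1,1,1,1,1,1,1,1).

∂_2: C_2 → C_1 acts by ∂[p,q,r] = [q,r] − [p,r] + [p,q]. For instance
  ∂[v_2,v_6,v_7] = [v_6,v_7] − [v_2,v_7] + [v_2,v_6],
  ∂[v_1,v_3,v_5] = [v_3,v_5] − [v_1,v_5] + [v_1,v_3].
This gives a 27×18 integer matrix of rank 18; reducing to Smith normal form yields diagonal entries (1,1,1,1,1,1,1,1,1,1,1,1,1,1,1,1,1,2).

From H_k ≅ ker(∂_k) / im(∂_{k+1}) we obtain:

  H_0: rank C_0 − rank ∂_1 = 9 − 8 = 1, and the invariant factors of ∂_1 are all 1, so H_0 ≅ Z.
  H_1: rank ker ∂_1 − rank ∂_2 = (27 − 8) − 18 = 1, and ∂_2 has invariant factor 2 > 1, so H_1 ≅ Z ⊕ Z_2.
  H_2: rank ker ∂_2 − rank ∂_3 = (18 − 18) − 0 = 0, and there is no ∂_3, so H_2 ≅ 0.

As a check, the Euler characteristic is 9 − 27 + 18 = 0, which agrees with 1 − 1 + 0 = 0.

H_0 ≅ Z,  H_1 ≅ Z ⊕ Z_2,  H_2 = 0.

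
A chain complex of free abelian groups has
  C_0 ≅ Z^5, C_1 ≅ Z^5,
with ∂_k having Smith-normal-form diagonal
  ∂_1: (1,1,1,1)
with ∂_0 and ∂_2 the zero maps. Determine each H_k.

H_0 = Z,  H_1 = Z.

H_0: b_0 = 5 − 0 − 4 = 1; torsion from ∂_1 factors > 1: none. So H_0 = Z.
H_1: b_1 = 5 − 4 − 0 = 1; torsion from ∂_2 factors > 1: none. So H_1 = Z.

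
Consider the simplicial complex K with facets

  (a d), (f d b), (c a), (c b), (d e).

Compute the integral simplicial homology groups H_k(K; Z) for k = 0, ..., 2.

H_0 ≅ Z,  H_1 ≅ Z,  H_2 = 0.

Order the vertices as a < b < c < d < e < f. Listing each simplex with vertices in this order, K has dimension 2 with simplices:

  0-simplices (6): a, b, c, d, e, f
  1-simplices (7): ac, ad, bc, bd, bf, de, df
  2-simplices (1): bdf

so the chain groups are C_0 ≅ Z^6, C_1 ≅ Z^7, C_2 ≅ Z^1.

Boundary ∂_1: C_1 → C_0 is given by ∂[p,q] = [q] − [p]. For instance
  ∂bd = d − b.
This gives a 6×7 integer matrix of rank 5; reducing to Smith normal form yields diagonal entries (1,1,1,1,1).

∂_2: C_2 → C_1 acts by ∂[p,q,r] = [q,r] − [p,r] + [p,q]. For instance
  ∂bdf = df − bf + bd.
This gives a 7×1 integer matrix of rank 1; reducing to Smith normal form yields diagonal entries (1).

From H_k ≅ ker(∂_k) / im(∂_{k+1}) we obtain:

  H_0: rank C_0 − rank ∂_1 = 6 − 5 = 1, and the invariant factors of ∂_1 are all 1, so H_0 = Z.
  H_1: rank ker ∂_1 − rank ∂_2 = (7 − 5) − 1 = 1, and the invariant factors of ∂_2 are all 1, so H_1 = Z.
  H_2: rank ker ∂_2 − rank ∂_3 = (1 − 1) − 0 = 0, and there is no ∂_3, so H_2 = 0.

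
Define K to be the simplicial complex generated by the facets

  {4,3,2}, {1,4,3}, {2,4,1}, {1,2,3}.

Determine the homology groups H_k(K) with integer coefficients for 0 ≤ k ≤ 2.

H_0 ≅ Z,  H_1 = 0,  H_2 ≅ Z.

Fix the vertex order 1 < 2 < 3 < 4 and write every simplex with vertices in increasing order. Then dim K = 2 and the simplices of K are:

  0-simplices (4): [1], [2], [3], [4]
  1-simplices (6): [1,2], [1,3], [1,4], [2,3], [2,4], [3,4]
  2-simplices (4): [1,2,3], [1,2,4], [1,3,4], [2,3,4]

so the chain groups are C_0 ≅ Z^4, C_1 ≅ Z^6, C_2 ≅ Z^4.

Boundary ∂_1: C_1 → C_0 maps an edge to its endpoints' difference, ∂[p,q] = q − p. For instance
  ∂[3,4] = [4] − [3].
The 4×6 boundary matrix has rank 3 and Smith normal form diag(1,1,1).

∂_2: C_2 → C_1 maps a triangle to the signed sum of its edges. For instance
  ∂[1,3,4] = [3,4] − [1,4] + [1,3],
  ∂[1,2,4] = [2,4] − [1,4] + [1,2].
As a 6×4 matrix over Z this has rank 3, with invariant factors (1,1,1).

Now H_k = ker ∂_k / im ∂_{k+1}, so:

  H_0: rank C_0 − rank ∂_1 = 4 − 3 = 1, and the invariant factors of ∂_1 are all 1, so H_0 ≅ Z.
  H_1: rank ker ∂_1 − rank ∂_2 = (6 − 3) − 3 = 0, and the invariant factors of ∂_2 are all 1, so H_1 ≅ 0.
  H_2: rank ker ∂_2 − rank ∂_3 = (4 − 3) − 0 = 1, and there is no ∂_3, so H_2 ≅ Z.

As a check, the Euler characteristic is 4 − 6 + 4 = 2, which agrees with 1 − 0 + 1 = 2.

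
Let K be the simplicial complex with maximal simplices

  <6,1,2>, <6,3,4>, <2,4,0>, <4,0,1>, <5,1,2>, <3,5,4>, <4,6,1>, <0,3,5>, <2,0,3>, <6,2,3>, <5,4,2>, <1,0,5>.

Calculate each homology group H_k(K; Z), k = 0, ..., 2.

H_0 ≅ Z,  H_1 ≅ Z_2,  H_2 = 0.

Take the total order 0 < 1 < 2 < 3 < 4 < 5 < 6 on the vertex set. Then K (dimension 2) consists of the simplices:

  0-simplices (7): [0], [1], [2], [3], [4], [5], [6]
  1-simplices (18): [0,1], [0,2], [0,3], [0,4], [0,5], [1,2], [1,4], [1,5], [1,6], [2,3], [2,4], [2,5], [2,6], [3,4], [3,5], [3,6], [4,5], [4,6]
  2-simplices (12): [0,1,4], [0,1,5], [0,2,3], [0,2,4], [0,3,5], [1,2,5], [1,2,6], [1,4,6], [2,3,6], [2,4,5], [3,4,5], [3,4,6]

so the chain groups are C_0 ≅ Z^7, C_1 ≅ Z^18, C_2 ≅ Z^12.

Boundary ∂_1: C_1 → C_0 sends each edge [p,q] (with p < q) to q − p.
The 7×18 boundary matrix has rank 6 and Smith normal form diag(1,1,1,1,1,1).

∂_2: C_2 → C_1 maps a triangle to the signed sum of its edges. For instance
  ∂[1,2,6] = [2,6] − [1,6] + [1,2],
  ∂[1,4,6] = [4,6] − [1,6] + [1,4].
The resulting 18×12 matrix has rank 12, and its Smith normal form has invariant factors (1,1,1,1,1,1,1,1,1,1,1,2).

Computing H_k = (kernel of ∂_k) / (image of ∂_{k+1}):

  H_0: rank C_0 − rank ∂_1 = 7 − 6 = 1, and the invariant factors of ∂_1 are all 1, so H_0 = Z.
  H_1: rank ker ∂_1 − rank ∂_2 = (18 − 6) − 12 = 0, and ∂_2 has invariant factor 2 > 1, so H_1 = Z_2.
  H_2: rank ker ∂_2 − rank ∂_3 = (12 − 12) − 0 = 0, and there is no ∂_3, so H_2 = 0.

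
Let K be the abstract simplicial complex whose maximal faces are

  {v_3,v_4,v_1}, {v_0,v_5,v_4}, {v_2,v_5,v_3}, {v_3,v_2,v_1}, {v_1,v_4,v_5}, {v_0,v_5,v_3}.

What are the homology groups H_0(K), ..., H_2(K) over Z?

H_0 = Z,  H_1 = Z,  H_2 = 0.

We work with the vertex ordering v_0 < v_1 < v_2 < v_3 < v_4 < v_5. The simplices of K, each written with vertices in increasing order, are:

  0-simplices (6): [v_0], [v_1], [v_2], [v_3], [v_4], [v_5]
  1-simplices (12): [v_0,v_3], [v_0,v_4], [v_0,v_5], [v_1,v_2], [v_1,v_3], [v_1,v_4], [v_1,v_5], [v_2,v_3], [v_2,v_5], [v_3,v_4], [v_3,v_5], [v_4,v_5]
  2-simplices (6): [v_0,v_3,v_5], [v_0,v_4,v_5], [v_1,v_2,v_3], [v_1,v_3,v_4], [v_1,v_4,v_5], [v_2,v_3,v_5]

Hence C_0 ≅ Z^6, C_1 ≅ Z^12, C_2 ≅ Z^6.

Boundary ∂_1: C_1 → C_0 sends each edge [p,q] (with p < q) to q − p.
The resulting 6×12 matrix has rank 5, and its Smith normal form has invariant factors (1,1,1,1,1).

∂_2: C_2 → C_1 acts by ∂[p,q,r] = [q,r] − [p,r] + [p,q]. For instance
  ∂[v_0,v_4,v_5] = [v_4,v_5] − [v_0,v_5] + [v_0,v_4],
  ∂[v_1,v_2,v_3] = [v_2,v_3] − [v_1,v_3] + [v_1,v_2].
This gives a 12×6 integer matrix of rank 6; reducing to Smith normal form yields diagonal entries (1,1,1,1,1,1).

Reading off H_k = ker ∂_k / im ∂_{k+1}:

  H_0: rank C_0 − rank ∂_1 = 6 − 5 = 1, and the invariant factors of ∂_1 are all 1, so H_0 ≅ Z.
  H_1: rank ker ∂_1 − rank ∂_2 = (12 − 5) − 6 = 1, and the invariant factors of ∂_2 are all 1, so H_1 ≅ Z.
  H_2: rank ker ∂_2 − rank ∂_3 = (6 − 6) − 0 = 0, and there is no ∂_3, so H_2 ≅ 0.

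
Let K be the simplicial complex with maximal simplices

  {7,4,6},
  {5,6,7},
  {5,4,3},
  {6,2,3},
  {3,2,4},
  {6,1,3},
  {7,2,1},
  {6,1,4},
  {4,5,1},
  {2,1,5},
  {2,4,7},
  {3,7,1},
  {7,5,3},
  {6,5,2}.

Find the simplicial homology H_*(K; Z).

H_0 = Z,  H_1 = Z^2,  H_2 = Z.

Fix the vertex order 1 < 2 < 3 < 4 < 5 < 6 < 7 and write every simplex with vertices in increasing order. Then dim K = 2 and the simplices of K are:

  0-simplices (7): [1], [2], [3], [4], [5], [6], [7]
  1-simplices (21): [1,2], [1,3], [1,4], [1,5], [1,6], [1,7], [2,3], [2,4], [2,5], [2,6], [2,7], [3,4], [3,5], [3,6], [3,7], [4,5], [4,6], [4,7], [5,6], [5,7], [6,7]
  2-simplices (14): [1,2,5], [1,2,7], [1,3,6], [1,3,7], [1,4,5], [1,4,6], [2,3,4], [2,3,6], [2,4,7], [2,5,6], [3,4,5], [3,5,7], [4,6,7], [5,6,7]

Hence C_0 ≅ Z^7, C_1 ≅ Z^21, C_2 ≅ Z^14.

Boundary ∂_1: C_1 → C_0 sends each edge [p,q] (with p < q) to q − p.
The 7×21 boundary matrix has rank 6 and Smith normal form diag(1,1,1,1,1,1).

Boundary ∂_2: C_2 → C_1 sends each 2-simplex [p,q,r] to [q,r] − [p,r] + [p,q]. For instance
  ∂[2,4,7] = [4,7] − [2,7] + [2,4],
  ∂[1,4,6] = [4,6] − [1,6] + [1,4].
This gives a 21×14 integer matrix of rank 13; reducing to Smith normal form yields diagonal entries (1,1,1,1,1,1,1,1,1,1,1,1,1).

Computing H_k = (kernel of ∂_k) / (image of ∂_{k+1}):

  H_0: rank C_0 − rank ∂_1 = 7 − 6 = 1, and the invariant factors of ∂_1 are all 1, so H_0 = Z.
  H_1: rank ker ∂_1 − rank ∂_2 = (21 − 6) − 13 = 2, and the invariant factors of ∂_2 are all 1, so H_1 = Z^2.
  H_2: rank ker ∂_2 − rank ∂_3 = (14 − 13) − 0 = 1, and there is no ∂_3, so H_2 = Z.

As a check, the Euler characteristic is 7 − 21 + 14 = 0, which agrees with 1 − 2 + 1 = 0.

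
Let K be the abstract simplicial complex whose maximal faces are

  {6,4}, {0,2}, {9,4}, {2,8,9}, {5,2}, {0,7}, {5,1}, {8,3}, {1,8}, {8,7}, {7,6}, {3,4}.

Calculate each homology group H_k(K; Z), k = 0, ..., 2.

H_0 ≅ Z,  H_1 ≅ Z^4,  H_2 = 0.

Fix the vertex order 0 < 1 < 2 < 3 < 4 < 5 < 6 < 7 < 8 < 9 and write every simplex with vertices in increasing order. Then dim K = 2 and the simplices of K are:

  0-simplices (10): [0], [1], [2], [3], [4], [5], [6], [7], [8], [9]
  1-simplices (14): [0,2], [0,7], [1,5], [1,8], [2,5], [2,8], [2,9], [3,4], [3,8], [4,6], [4,9], [6,7], [7,8], [8,9]
  2-simplices (1): [2,8,9]

so the chain groups are C_0 ≅ Z^10, C_1 ≅ Z^14, C_2 ≅ Z^1.

Boundary ∂_1: C_1 → C_0 maps an edge to its endpoints' difference, ∂[p,q] = q − p. For instance
  ∂[2,5] = [5] − [2].
This gives a 10×14 integer matrix of rank 9; reducing to Smith normal form yields diagonal entries (1,1,1,1,1,1,1,1,1).

Boundary ∂_2: C_2 → C_1 maps a triangle to the signed sum of its edges. For instance
  ∂[2,8,9] = [8,9] − [2,9] + [2,8].
The resulting 14×1 matrix has rank 1, and its Smith normal form has invariant factors (1).

From H_k ≅ ker(∂_k) / im(∂_{k+1}) we obtain:

  H_0: rank C_0 − rank ∂_1 = 10 − 9 = 1, and the invariant factors of ∂_1 are all 1, so H_0 = Z.
  H_1: rank ker ∂_1 − rank ∂_2 = (14 − 9) − 1 = 4, and the invariant factors of ∂_2 are all 1, so H_1 = Z^4.
  H_2: rank ker ∂_2 − rank ∂_3 = (1 − 1) − 0 = 0, and there is no ∂_3, so H_2 = 0.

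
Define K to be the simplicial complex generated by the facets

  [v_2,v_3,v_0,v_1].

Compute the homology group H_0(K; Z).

H_0 ≅ Z.

Fix the vertex order v_0 < v_1 < v_2 < v_3 and write every simplex with vertices in increasing order. Then dim K = 3 and the simplices of K are:

  0-simplices (4): [v_0], [v_1], [v_2], [v_3]
  1-simplices (6): [v_0,v_1], [v_0,v_2], [v_0,v_3], [v_1,v_2], [v_1,v_3], [v_2,v_3]
  2-simplices (4): [v_0,v_1,v_2], [v_0,v_1,v_3], [v_0,v_2,v_3], [v_1,v_2,v_3]
  3-simplices (1): [v_0,v_1,v_2,v_3]

giving chain groups C_0 ≅ Z^4, C_1 ≅ Z^6, C_2 ≅ Z^4, C_3 ≅ Z^1.

∂_1: C_1 → C_0 sends each edge [p,q] (with p < q) to q − p. For instance
  ∂[v_1,v_2] = [v_2] − [v_1].
The resulting 4×6 matrix has rank 3, and its Smith normal form has invariant factors (1,1,1).

The boundary map ∂_2: C_2 → C_1 sends each 2-simplex [p,q,r] to [q,r] − [p,r] + [p,q]. For instance
  ∂[v_0,v_2,v_3] = [v_2,v_3] − [v_0,v_3] + [v_0,v_2],
  ∂[v_0,v_1,v_3] = [v_1,v_3] − [v_0,v_3] + [v_0,v_1].
As a 6×4 matrix over Z this has rank 3, with invariant factors (1,1,1).

The boundary map ∂_3: C_3 → C_2 sends each 3-simplex σ to the alternating sum Σ_i (−1)^i (σ with its i-th vertex removed). For instance
  ∂[v_0,v_1,v_2,v_3] = [v_1,v_2,v_3] − [v_0,v_2,v_3] + [v_0,v_1,v_3] − [v_0,v_1,v_2].
The resulting 4×1 matrix has rank 1, and its Smith normal form has invariant factors (1).

Reading off H_k = ker ∂_k / im ∂_{k+1}:

  H_0: rank C_0 − rank ∂_1 = 4 − 3 = 1, and the invariant factors of ∂_1 are all 1, so H_0 = Z.

(K is a triangulation of the 3-simplex.)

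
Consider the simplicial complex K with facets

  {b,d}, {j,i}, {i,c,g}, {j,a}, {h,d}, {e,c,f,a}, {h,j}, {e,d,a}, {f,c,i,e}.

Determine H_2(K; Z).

Fix the vertex order a < b < c < d < e < f < g < h < i < j and write every simplex with vertices in increasing order. Then dim K = 3 and the simplices of K are:

  0-simplices (10): a, b, c, d, e, f, g, h, i, j
  1-simplices (18): ac, ad, ae, af, aj, bd, ce, cf, cg, ci, de, dh, ef, ei, fi, gi, hj, ij
  2-simplices (9): ace, acf, ade, aef, cef, cei, cfi, cgi, efi
  3-simplices (2): acef, cefi

giving chain groups C_0 ≅ Z^10, C_1 ≅ Z^18, C_2 ≅ Z^9, C_3 ≅ Z^2.

The boundary map ∂_1: C_1 → C_0 is given by ∂[p,q] = [q] − [p].
This gives a 10×18 integer matrix of rank 9; reducing to Smith normal form yields diagonal entries (1,1,1,1,1,1,1,1,1).

The boundary map ∂_2: C_2 → C_1 maps a triangle to the signed sum of its edges. For instance
  ∂efi = fi − ei + ef,
  ∂cfi = fi − ci + cf.
This gives a 18×9 integer matrix of rank 7; reducing to Smith normal form yields diagonal entries (1,1,1,1,1,1,1).

∂_3: C_3 → C_2 sends each 3-simplex σ to the alternating sum Σ_i (−1)^i (σ with its i-th vertex removed). For instance
  ∂cefi = efi − cfi + cei − cef,
  ∂acef = cef − aef + acf − ace.
The resulting 9×2 matrix has rank 2, and its Smith normal form has invariant factors (1,1).

Reading off H_k = ker ∂_k / im ∂_{k+1}:

  H_2: rank ker ∂_2 − rank ∂_3 = (9 − 7) − 2 = 0, and the invariant factors of ∂_3 are all 1, so H_2 = 0.

H_2 ≅ 0.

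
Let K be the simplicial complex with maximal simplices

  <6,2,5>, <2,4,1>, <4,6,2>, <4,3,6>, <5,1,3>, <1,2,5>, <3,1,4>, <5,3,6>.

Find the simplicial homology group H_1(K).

H_1 ≅ 0.

We work with the vertex ordering 1 < 2 < 3 < 4 < 5 < 6. The simplices of K, each written with vertices in increasing order, are:

  0-simplices (6): [1], [2], [3], [4], [5], [6]
  1-simplices (12): [1,2], [1,3], [1,4], [1,5], [2,4], [2,5], [2,6], [3,4], [3,5], [3,6], [4,6], [5,6]
  2-simplices (8): [1,2,4], [1,2,5], [1,3,4], [1,3,5], [2,4,6], [2,5,6], [3,4,6], [3,5,6]

giving chain groups C_0 ≅ Z^6, C_1 ≅ Z^12, C_2 ≅ Z^8.

The boundary map ∂_1: C_1 → C_0 sends each edge [p,q] (with p < q) to q − p. For instance
  ∂[1,3] = [3] − [1].
This gives a 6×12 integer matrix of rank 5; reducing to Smith normal form yields diagonal entries (1,1,1,1,1).

The boundary map ∂_2: C_2 → C_1 acts by ∂[p,q,r] = [q,r] − [p,r] + [p,q]. For instance
  ∂[1,2,5] = [2,5] − [1,5] + [1,2],
  ∂[1,3,5] = [3,5] − [1,5] + [1,3].
The 12×8 boundary matrix has rank 7 and Smith normal form diag(1,1,1,1,1,1,1).

Reading off H_k = ker ∂_k / im ∂_{k+1}:

  H_1: rank ker ∂_1 − rank ∂_2 = (12 − 5) − 7 = 0, and the invariant factors of ∂_2 are all 1, so H_1 ≅ 0.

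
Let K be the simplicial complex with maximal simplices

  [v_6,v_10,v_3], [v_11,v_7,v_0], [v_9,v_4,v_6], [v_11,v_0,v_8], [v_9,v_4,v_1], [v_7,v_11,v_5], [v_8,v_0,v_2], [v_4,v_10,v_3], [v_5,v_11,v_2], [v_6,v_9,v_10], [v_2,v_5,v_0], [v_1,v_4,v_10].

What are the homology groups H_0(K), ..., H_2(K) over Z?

H_0 = Z^2,  H_1 = Z^2,  H_2 = 0.

K has 12 vertices, 24 edges, 12 triangles.
rank ∂_0 = 0, rank ∂_1 = 10 ⇒ b_0 = 12 − 0 − 10 = 2; all invariant factors of ∂_1 are 1 so no torsion. So H_0 ≅ Z^2.
rank ∂_1 = 10, rank ∂_2 = 12 ⇒ b_1 = 24 − 10 − 12 = 2; all invariant factors of ∂_2 are 1 so no torsion. So H_1 ≅ Z^2.
rank ∂_2 = 12, rank ∂_3 = 0 ⇒ b_2 = 12 − 12 − 0 = 0. So H_2 ≅ 0.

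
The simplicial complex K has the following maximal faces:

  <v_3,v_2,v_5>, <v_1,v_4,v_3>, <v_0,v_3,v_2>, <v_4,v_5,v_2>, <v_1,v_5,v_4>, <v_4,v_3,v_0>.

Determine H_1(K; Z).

H_1 = Z.

Take the total order v_0 < v_1 < v_2 < v_3 < v_4 < v_5 on the vertex set. Then K (dimension 2) consists of the simplices:

  0-simplices (6): [v_0], [v_1], [v_2], [v_3], [v_4], [v_5]
  1-simplices (12): [v_0,v_2], [v_0,v_3], [v_0,v_4], [v_1,v_3], [v_1,v_4], [v_1,v_5], [v_2,v_3], [v_2,v_4], [v_2,v_5], [v_3,v_4], [v_3,v_5], [v_4,v_5]
  2-simplices (6): [v_0,v_2,v_3], [v_0,v_3,v_4], [v_1,v_3,v_4], [v_1,v_4,v_5], [v_2,v_3,v_5], [v_2,v_4,v_5]

Hence C_0 ≅ Z^6, C_1 ≅ Z^12, C_2 ≅ Z^6.

The boundary map ∂_1: C_1 → C_0 is given by ∂[p,q] = [q] − [p]. For instance
  ∂[v_1,v_5] = [v_5] − [v_1].
The 6×12 boundary matrix has rank 5 and Smith normal form diag(1,1,1,1,1).

Boundary ∂_2: C_2 → C_1 sends each 2-simplex [p,q,r] to [q,r] − [p,r] + [p,q]. For instance
  ∂[v_0,v_2,v_3] = [v_2,v_3] − [v_0,v_3] + [v_0,v_2],
  ∂[v_2,v_3,v_5] = [v_3,v_5] − [v_2,v_5] + [v_2,v_3].
As a 12×6 matrix over Z this has rank 6, with invariant factors (1,1,1,1,1,1).

Reading off H_k = ker ∂_k / im ∂_{k+1}:

  H_1: rank ker ∂_1 − rank ∂_2 = (12 − 5) − 6 = 1, and the invariant factors of ∂_2 are all 1, so H_1 = Z.

(K is a triangulation of the cylinder S^1 x I.)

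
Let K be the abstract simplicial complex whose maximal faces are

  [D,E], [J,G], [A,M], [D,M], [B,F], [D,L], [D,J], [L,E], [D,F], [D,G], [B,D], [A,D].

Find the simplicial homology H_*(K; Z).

H_0 = Z,  H_1 = Z^4.

Fix the vertex order A < B < D < E < F < G < J < L < M and write every simplex with vertices in increasing order. Then dim K = 1 and the simplices of K are:

  0-simplices (9): A, B, D, E, F, G, J, L, M
  1-simplices (12): AD, AM, BD, BF, DE, DF, DG, DJ, DL, DM, EL, GJ

so the chain groups are C_0 ≅ Z^9, C_1 ≅ Z^12.

The boundary map ∂_1: C_1 → C_0 maps an edge to its endpoints' difference, ∂[p,q] = q − p. For instance
  ∂DM = M − D.
As a 9×12 matrix over Z this has rank 8, with invariant factors (1,1,1,1,1,1,1,1).

From H_k ≅ ker(∂_k) / im(∂_{k+1}) we obtain:

  H_0: rank C_0 − rank ∂_1 = 9 − 8 = 1, and the invariant factors of ∂_1 are all 1, so H_0 ≅ Z.
  H_1: rank ker ∂_1 − rank ∂_2 = (12 − 8) − 0 = 4, and there is no ∂_2, so H_1 ≅ Z^4.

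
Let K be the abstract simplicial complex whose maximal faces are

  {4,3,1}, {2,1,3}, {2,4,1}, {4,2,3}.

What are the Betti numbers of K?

Take the total order 1 < 2 < 3 < 4 on the vertex set. Then K (dimension 2) consists of the simplices:

  0-simplices (4): [1], [2], [3], [4]
  1-simplices (6): [1,2], [1,3], [1,4], [2,3], [2,4], [3,4]
  2-simplices (4): [1,2,3], [1,2,4], [1,3,4], [2,3,4]

Hence C_0 ≅ Z^4, C_1 ≅ Z^6, C_2 ≅ Z^4.

The boundary map ∂_1: C_1 → C_0 is given by ∂[p,q] = [q] − [p].
The 4×6 boundary matrix has rank 3 and Smith normal form diag(1,1,1).

Boundary ∂_2: C_2 → C_1 maps a triangle to the signed sum of its edges. For instance
  ∂[1,3,4] = [3,4] − [1,4] + [1,3],
  ∂[2,3,4] = [3,4] − [2,4] + [2,3].
The 6×4 boundary matrix has rank 3 and Smith normal form diag(1,1,1).

From H_k ≅ ker(∂_k) / im(∂_{k+1}) we obtain:

  H_0: rank C_0 − rank ∂_1 = 4 − 3 = 1, and the invariant factors of ∂_1 are all 1, so H_0 = Z.
  H_1: rank ker ∂_1 − rank ∂_2 = (6 − 3) − 3 = 0, and the invariant factors of ∂_2 are all 1, so H_1 = 0.
  H_2: rank ker ∂_2 − rank ∂_3 = (4 − 3) − 0 = 1, and there is no ∂_3, so H_2 = Z.

As a check, the Euler characteristic is 4 − 6 + 4 = 2, which agrees with 1 − 0 + 1 = 2.

Hence the Betti numbers are b_0 = 1, b_1 = 0, b_2 = 1.

b_0 = 1, b_1 = 0, b_2 = 1.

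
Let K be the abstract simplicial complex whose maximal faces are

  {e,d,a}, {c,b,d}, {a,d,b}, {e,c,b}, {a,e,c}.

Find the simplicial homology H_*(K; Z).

H_0 = Z,  H_1 = Z,  H_2 = 0.

Fix the vertex order a < b < c < d < e and write every simplex with vertices in increasing order. Then dim K = 2 and the simplices of K are:

  0-simplices (5): a, b, c, d, e
  1-simplices (10): ab, ac, ad, ae, bc, bd, be, cd, ce, de
  2-simplices (5): abd, ace, ade, bcd, bce

so the chain groups are C_0 ≅ Z^5, C_1 ≅ Z^10, C_2 ≅ Z^5.

The boundary map ∂_1: C_1 → C_0 sends each edge [p,q] (with p < q) to q − p.
As a 5×10 matrix over Z this has rank 4, with invariant factors (1,1,1,1).

Boundary ∂_2: C_2 → C_1 maps a triangle to the signed sum of its edges. For instance
  ∂ade = de − ae + ad,
  ∂abd = bd − ad + ab.
The 10×5 boundary matrix has rank 5 and Smith normal form diag(1,1,1,1,1).

Now H_k = ker ∂_k / im ∂_{k+1}, so:

  H_0: rank C_0 − rank ∂_1 = 5 − 4 = 1, and the invariant factors of ∂_1 are all 1, so H_0 ≅ Z.
  H_1: rank ker ∂_1 − rank ∂_2 = (10 − 4) − 5 = 1, and the invariant factors of ∂_2 are all 1, so H_1 ≅ Z.
  H_2: rank ker ∂_2 − rank ∂_3 = (5 − 5) − 0 = 0, and there is no ∂_3, so H_2 ≅ 0.

As a check, the Euler characteristic is 5 − 10 + 5 = 0, which agrees with 1 − 1 + 0 = 0.
(K is a triangulation of the Möbius band.)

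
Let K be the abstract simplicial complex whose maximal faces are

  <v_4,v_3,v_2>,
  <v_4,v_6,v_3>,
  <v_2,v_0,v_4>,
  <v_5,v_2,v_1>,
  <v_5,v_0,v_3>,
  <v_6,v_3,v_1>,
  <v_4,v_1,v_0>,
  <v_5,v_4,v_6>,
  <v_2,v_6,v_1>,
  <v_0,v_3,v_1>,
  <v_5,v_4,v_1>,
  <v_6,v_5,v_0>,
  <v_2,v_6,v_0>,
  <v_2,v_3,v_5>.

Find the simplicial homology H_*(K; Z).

H_0 ≅ Z,  H_1 ≅ Z^2,  H_2 ≅ Z.

K has 7 vertices, 21 edges, 14 triangles.
rank ∂_0 = 0, rank ∂_1 = 6 ⇒ b_0 = 7 − 0 − 6 = 1; all invariant factors of ∂_1 are 1 so no torsion. So H_0 = Z.
rank ∂_1 = 6, rank ∂_2 = 13 ⇒ b_1 = 21 − 6 − 13 = 2; all invariant factors of ∂_2 are 1 so no torsion. So H_1 = Z^2.
rank ∂_2 = 13, rank ∂_3 = 0 ⇒ b_2 = 14 − 13 − 0 = 1. So H_2 = Z.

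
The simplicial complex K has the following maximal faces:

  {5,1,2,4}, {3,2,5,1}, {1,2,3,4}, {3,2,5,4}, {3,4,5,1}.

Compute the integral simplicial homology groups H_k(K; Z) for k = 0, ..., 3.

Take the total order 1 < 2 < 3 < 4 < 5 on the vertex set. Then K (dimension 3) consists of the simplices:

  0-simplices (5): [1], [2], [3], [4], [5]
  1-simplices (10): [1,2], [1,3], [1,4], [1,5], [2,3], [2,4], [2,5], [3,4], [3,5], [4,5]
  2-simplices (10): [1,2,3], [1,2,4], [1,2,5], [1,3,4], [1,3,5], [1,4,5], [2,3,4], [2,3,5], [2,4,5], [3,4,5]
  3-simplices (5): [1,2,3,4], [1,2,3,5], [1,2,4,5], [1,3,4,5], [2,3,4,5]

Hence C_0 ≅ Z^5, C_1 ≅ Z^10, C_2 ≅ Z^10, C_3 ≅ Z^5.

The boundary map ∂_1: C_1 → C_0 maps an edge to its endpoints' difference, ∂[p,q] = q − p.
The resulting 5×10 matrix has rank 4, and its Smith normal form has invariant factors (1,1,1,1).

∂_2: C_2 → C_1 sends each 2-simplex [p,q,r] to [q,r] − [p,r] + [p,q]. For instance
  ∂[1,2,4] = [2,4] − [1,4] + [1,2],
  ∂[1,2,5] = [2,5] − [1,5] + [1,2].
As a 10×10 matrix over Z this has rank 6, with invariant factors (1,1,1,1,1,1).

∂_3: C_3 → C_2 sends each 3-simplex σ to the alternating sum Σ_i (−1)^i (σ with its i-th vertex removed). For instance
  ∂[2,3,4,5] = [3,4,5] − [2,4,5] + [2,3,5] − [2,3,4],
  ∂[1,2,4,5] = [2,4,5] − [1,4,5] + [1,2,5] − [1,2,4].
The 10×5 boundary matrix has rank 4 and Smith normal form diag(1,1,1,1).

Now H_k = ker ∂_k / im ∂_{k+1}, so:

  H_0: rank C_0 − rank ∂_1 = 5 − 4 = 1, and the invariant factors of ∂_1 are all 1, so H_0 = Z.
  H_1: rank ker ∂_1 − rank ∂_2 = (10 − 4) − 6 = 0, and the invariant factors of ∂_2 are all 1, so H_1 = 0.
  H_2: rank ker ∂_2 − rank ∂_3 = (10 − 6) − 4 = 0, and the invariant factors of ∂_3 are all 1, so H_2 = 0.
  H_3: rank ker ∂_3 − rank ∂_4 = (5 − 4) − 0 = 1, and there is no ∂_4, so H_3 = Z.

H_0 = Z,  H_1 = 0,  H_2 = 0,  H_3 = Z.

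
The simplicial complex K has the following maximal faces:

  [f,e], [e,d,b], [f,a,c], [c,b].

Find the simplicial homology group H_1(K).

Order the vertices as a < b < c < d < e < f. Listing each simplex with vertices in this order, K has dimension 2 with simplices:

  0-simplices (6): a, b, c, d, e, f
  1-simplices (8): ac, af, bc, bd, be, cf, de, ef
  2-simplices (2): acf, bde

giving chain groups C_0 ≅ Z^6, C_1 ≅ Z^8, C_2 ≅ Z^2.

The boundary map ∂_1: C_1 → C_0 maps an edge to its endpoints' difference, ∂[p,q] = q − p. For instance
  ∂af = f − a.
As a 6×8 matrix over Z this has rank 5, with invariant factors (1,1,1,1,1).

∂_2: C_2 → C_1 acts by ∂[p,q,r] = [q,r] − [p,r] + [p,q]. For instance
  ∂bde = de − be + bd,
  ∂acf = cf − af + ac.
As a 8×2 matrix over Z this has rank 2, with invariant factors (1,1).

Reading off H_k = ker ∂_k / im ∂_{k+1}:

  H_1: rank ker ∂_1 − rank ∂_2 = (8 − 5) − 2 = 1, and the invariant factors of ∂_2 are all 1, so H_1 ≅ Z.

H_1 ≅ Z.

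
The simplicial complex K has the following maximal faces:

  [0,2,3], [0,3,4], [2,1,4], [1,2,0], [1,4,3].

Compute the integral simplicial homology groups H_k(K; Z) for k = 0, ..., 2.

Take the total order 0 < 1 < 2 < 3 < 4 on the vertex set. Then K (dimension 2) consists of the simplices:

  0-simplices (5): [0], [1], [2], [3], [4]
  1-simplices (10): [0,1], [0,2], [0,3], [0,4], [1,2], [1,3], [1,4], [2,3], [2,4], [3,4]
  2-simplices (5): [0,1,2], [0,2,3], [0,3,4], [1,2,4], [1,3,4]

Hence C_0 ≅ Z^5, C_1 ≅ Z^10, C_2 ≅ Z^5.

∂_1: C_1 → C_0 is given by ∂[p,q] = [q] − [p]. For instance
  ∂[2,4] = [4] − [2].
As a 5×10 matrix over Z this has rank 4, with invariant factors (1,1,1,1).

Boundary ∂_2: C_2 → C_1 acts by ∂[p,q,r] = [q,r] − [p,r] + [p,q]. For instance
  ∂[0,2,3] = [2,3] − [0,3] + [0,2],
  ∂[1,3,4] = [3,4] − [1,4] + [1,3].
The resulting 10×5 matrix has rank 5, and its Smith normal form has invariant factors (1,1,1,1,1).

Reading off H_k = ker ∂_k / im ∂_{k+1}:

  H_0: rank C_0 − rank ∂_1 = 5 − 4 = 1, and the invariant factors of ∂_1 are all 1, so H_0 = Z.
  H_1: rank ker ∂_1 − rank ∂_2 = (10 − 4) − 5 = 1, and the invariant factors of ∂_2 are all 1, so H_1 = Z.
  H_2: rank ker ∂_2 − rank ∂_3 = (5 − 5) − 0 = 0, and there is no ∂_3, so H_2 = 0.

As a check, the Euler characteristic is 5 − 10 + 5 = 0, which agrees with 1 − 1 + 0 = 0.

H_0 = Z,  H_1 = Z,  H_2 = 0.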